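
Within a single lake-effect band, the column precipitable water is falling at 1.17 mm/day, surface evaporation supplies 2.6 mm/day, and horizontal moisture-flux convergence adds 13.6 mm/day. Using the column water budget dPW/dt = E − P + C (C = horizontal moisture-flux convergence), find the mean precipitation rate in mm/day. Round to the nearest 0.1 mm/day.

dPW/dt = -1.17 mm/day.
P = E + C − dPW/dt = 2.6 + (13.6) − (-1.17) = 17.4 mm/day.

P ≈ 17.4 mm/day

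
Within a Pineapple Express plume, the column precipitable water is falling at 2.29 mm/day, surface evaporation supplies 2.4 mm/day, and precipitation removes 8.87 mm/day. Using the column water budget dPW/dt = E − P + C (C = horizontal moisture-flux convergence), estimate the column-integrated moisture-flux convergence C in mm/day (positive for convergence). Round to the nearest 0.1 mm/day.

C ≈ 4.2 mm/day

dPW/dt = -2.29 mm/day.
C = dPW/dt − E + P = (-2.29) − 2.4 + 8.87 = 4.2 mm/day.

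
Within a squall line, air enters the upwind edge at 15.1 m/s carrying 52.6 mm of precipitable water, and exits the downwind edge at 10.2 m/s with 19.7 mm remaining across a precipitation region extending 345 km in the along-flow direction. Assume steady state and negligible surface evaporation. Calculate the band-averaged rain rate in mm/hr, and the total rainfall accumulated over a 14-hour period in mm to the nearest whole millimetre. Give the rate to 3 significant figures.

Column moisture flux per unit crosswind length is F = V × PW.
Inflow: F_in = 15.1 × 52.6 = 794.26 mm·m/s
Outflow: F_out = 10.2 × 19.7 = 200.94 mm·m/s
Steady-state rate R = (F_in − F_out)/L = (794.26 − 200.94) / 345000 m = 1.720e-03 mm/s.
R = 1.720e-03 × 3600 = 6.19 mm/hr.
Over 14 h: total = 6.19 × 14 = 86.66 ≈ 87 mm.

R ≈ 6.19 mm/hr; total ≈ 87 mm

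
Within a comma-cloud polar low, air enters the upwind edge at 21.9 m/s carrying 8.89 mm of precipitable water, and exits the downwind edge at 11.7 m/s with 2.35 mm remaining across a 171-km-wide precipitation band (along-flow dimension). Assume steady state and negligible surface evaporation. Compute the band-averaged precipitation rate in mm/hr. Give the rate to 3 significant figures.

Column moisture flux per unit crosswind length is F = V × PW.
Inflow: F_in = 21.9 × 8.89 = 194.691 mm·m/s
Outflow: F_out = 11.7 × 2.35 = 27.495 mm·m/s
Steady-state rate R = (F_in − F_out)/L = (194.691 − 27.495) / 171000 m = 9.778e-04 mm/s.
R = 9.778e-04 × 3600 = 3.52 mm/hr.

R ≈ 3.52 mm/hr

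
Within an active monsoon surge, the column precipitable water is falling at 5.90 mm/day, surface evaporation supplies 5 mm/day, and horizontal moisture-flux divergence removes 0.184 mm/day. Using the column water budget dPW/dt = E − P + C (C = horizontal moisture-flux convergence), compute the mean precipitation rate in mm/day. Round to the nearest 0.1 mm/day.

P ≈ 10.7 mm/day

dPW/dt = -5.90 mm/day.
P = E + C − dPW/dt = 5 + (-0.184) − (-5.90) = 10.7 mm/day.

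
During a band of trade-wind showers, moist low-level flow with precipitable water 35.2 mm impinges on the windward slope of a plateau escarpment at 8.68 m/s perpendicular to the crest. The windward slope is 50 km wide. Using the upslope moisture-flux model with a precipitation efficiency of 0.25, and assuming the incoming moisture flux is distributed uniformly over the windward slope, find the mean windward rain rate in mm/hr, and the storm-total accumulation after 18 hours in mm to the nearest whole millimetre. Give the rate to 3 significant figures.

R ≈ 5.50 mm/hr; total ≈ 99 mm

Incoming column moisture flux per unit ridge length: F = V × PW = 8.68 × 35.2 = 305.536 mm·m/s.
Spread over the 50 km slope with efficiency ε = 0.25: R = ε·F/W = 0.25 × 305.536 / 50000 m = 1.528e-03 mm/s.
R = 1.528e-03 × 3600 = 5.50 mm/hr.
Over 18 h: total = 5.50 × 18 = 99 mm.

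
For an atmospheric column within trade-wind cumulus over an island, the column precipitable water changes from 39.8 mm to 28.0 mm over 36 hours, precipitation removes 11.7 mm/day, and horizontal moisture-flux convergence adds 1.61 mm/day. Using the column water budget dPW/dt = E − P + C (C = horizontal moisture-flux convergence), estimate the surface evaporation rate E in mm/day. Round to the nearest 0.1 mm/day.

E ≈ 2.2 mm/day

dPW/dt = (28.0 − 39.8) mm / (36/24 day) = -7.867 mm/day.
E = dPW/dt + P − C = (-7.867) + 11.7 − (1.61) = 2.2 mm/day.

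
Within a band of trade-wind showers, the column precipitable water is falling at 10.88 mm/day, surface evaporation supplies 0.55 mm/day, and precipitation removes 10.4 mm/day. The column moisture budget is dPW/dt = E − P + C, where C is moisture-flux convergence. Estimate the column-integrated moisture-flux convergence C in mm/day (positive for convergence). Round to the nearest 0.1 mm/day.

dPW/dt = -10.88 mm/day.
C = dPW/dt − E + P = (-10.88) − 0.55 + 10.4 = -1.0 mm/day.

C ≈ -1.0 mm/day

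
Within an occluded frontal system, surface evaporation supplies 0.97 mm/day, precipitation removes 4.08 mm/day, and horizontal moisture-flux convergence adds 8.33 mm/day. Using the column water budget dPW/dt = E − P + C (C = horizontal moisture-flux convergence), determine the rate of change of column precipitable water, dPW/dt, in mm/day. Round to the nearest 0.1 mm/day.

dPW/dt = E − P + C = 0.97 − 4.08 + (8.33) = 5.2 mm/day.

dPW/dt ≈ 5.2 mm/day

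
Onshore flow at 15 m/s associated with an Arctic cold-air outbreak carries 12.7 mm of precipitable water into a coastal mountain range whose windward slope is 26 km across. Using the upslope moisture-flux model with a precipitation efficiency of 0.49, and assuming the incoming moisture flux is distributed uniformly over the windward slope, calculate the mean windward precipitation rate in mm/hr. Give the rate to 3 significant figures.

R ≈ 12.9 mm/hr

Incoming column moisture flux per unit ridge length: F = V × PW = 15 × 12.7 = 190.5 mm·m/s.
Spread over the 26 km slope with efficiency ε = 0.49: R = ε·F/W = 0.49 × 190.5 / 26000 m = 3.590e-03 mm/s.
R = 3.590e-03 × 3600 = 12.9 mm/hr.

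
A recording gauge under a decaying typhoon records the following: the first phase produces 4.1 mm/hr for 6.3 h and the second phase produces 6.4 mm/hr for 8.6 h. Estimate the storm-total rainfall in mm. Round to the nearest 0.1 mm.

Total = Σ Rᵢ Δtᵢ = 4.1 × 6.3 + 6.4 × 8.6
      = 25.83 + 55.04 = 80.9 mm.

total ≈ 80.9 mm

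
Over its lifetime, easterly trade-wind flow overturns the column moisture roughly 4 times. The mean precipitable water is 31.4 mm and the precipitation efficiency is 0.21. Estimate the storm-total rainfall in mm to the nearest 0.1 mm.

rainfall ≈ 26.4 mm

Each cycle deposits ε × PW = 0.21 × 31.4 = 6.594 mm.
Over 4 cycles: 4 × 6.594 = 26.4 mm.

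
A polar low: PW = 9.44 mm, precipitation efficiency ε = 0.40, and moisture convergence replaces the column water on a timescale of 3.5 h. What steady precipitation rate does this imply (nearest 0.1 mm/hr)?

Each overturning extracts ε × PW = 0.40 × 9.44 = 3.776 mm.
Rate = ε·PW / τ = 3.776 / 3.5 h = 1.1 mm/hr.

R ≈ 1.1 mm/hr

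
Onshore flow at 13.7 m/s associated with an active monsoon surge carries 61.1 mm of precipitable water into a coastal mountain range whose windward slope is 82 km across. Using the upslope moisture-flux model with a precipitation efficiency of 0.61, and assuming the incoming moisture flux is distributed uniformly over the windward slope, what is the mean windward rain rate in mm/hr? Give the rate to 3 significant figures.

R ≈ 22.4 mm/hr

Incoming column moisture flux per unit ridge length: F = V × PW = 13.7 × 61.1 = 837.07 mm·m/s.
Spread over the 82 km slope with efficiency ε = 0.61: R = ε·F/W = 0.61 × 837.07 / 82000 m = 6.227e-03 mm/s.
R = 6.227e-03 × 3600 = 22.4 mm/hr.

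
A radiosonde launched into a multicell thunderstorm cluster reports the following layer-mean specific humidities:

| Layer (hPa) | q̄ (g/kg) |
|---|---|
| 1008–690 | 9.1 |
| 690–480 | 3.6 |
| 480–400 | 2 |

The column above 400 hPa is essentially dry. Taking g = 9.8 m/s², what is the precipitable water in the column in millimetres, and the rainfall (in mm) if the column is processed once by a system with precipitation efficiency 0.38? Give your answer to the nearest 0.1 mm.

Precipitable water is the column-integrated vapour mass per unit area: PW = (1/g) Σ q̄ Δp, with q in kg/kg and Δp in Pa (1 kg/m² of water = 1 mm).
Layer 1008–690 hPa: Δp = 318 hPa = 31800 Pa, q̄ = 0.0091 kg/kg → 0.0091 × 31800 / 9.8 = 29.53 mm
Layer 690–480 hPa: Δp = 210 hPa = 21000 Pa, q̄ = 0.0036 kg/kg → 0.0036 × 21000 / 9.8 = 7.71 mm
Layer 480–400 hPa: Δp = 80 hPa = 8000 Pa, q̄ = 0.002 kg/kg → 0.002 × 8000 / 9.8 = 1.63 mm
PW = 29.53 + 7.71 + 1.63 = 38.87 ≈ 38.9 mm.
Rainfall = ε × PW = 0.38 × 38.9 = 14.8 mm.

PW ≈ 38.9 mm; rainfall ≈ 14.8 mm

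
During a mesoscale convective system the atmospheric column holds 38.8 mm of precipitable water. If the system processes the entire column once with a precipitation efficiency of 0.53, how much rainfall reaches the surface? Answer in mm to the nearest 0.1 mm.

rainfall ≈ 20.6 mm

Rainfall = ε × PW = 0.53 × 38.8 = 20.6 mm.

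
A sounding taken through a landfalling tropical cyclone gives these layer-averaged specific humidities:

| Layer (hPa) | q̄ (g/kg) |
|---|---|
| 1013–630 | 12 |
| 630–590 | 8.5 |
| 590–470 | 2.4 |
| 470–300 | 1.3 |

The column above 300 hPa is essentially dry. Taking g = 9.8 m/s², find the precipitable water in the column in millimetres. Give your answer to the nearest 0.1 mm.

PW ≈ 55.6 mm

Precipitable water is the column-integrated vapour mass per unit area: PW = (1/g) Σ q̄ Δp, with q in kg/kg and Δp in Pa (1 kg/m² of water = 1 mm).
Layer 1013–630 hPa: Δp = 383 hPa = 38300 Pa, q̄ = 0.012 kg/kg → 0.012 × 38300 / 9.8 = 46.90 mm
Layer 630–590 hPa: Δp = 40 hPa = 4000 Pa, q̄ = 0.0085 kg/kg → 0.0085 × 4000 / 9.8 = 3.47 mm
Layer 590–470 hPa: Δp = 120 hPa = 12000 Pa, q̄ = 0.0024 kg/kg → 0.0024 × 12000 / 9.8 = 2.94 mm
Layer 470–300 hPa: Δp = 170 hPa = 17000 Pa, q̄ = 0.0013 kg/kg → 0.0013 × 17000 / 9.8 = 2.26 mm
PW = 46.90 + 3.47 + 2.94 + 2.26 = 55.57 ≈ 55.6 mm.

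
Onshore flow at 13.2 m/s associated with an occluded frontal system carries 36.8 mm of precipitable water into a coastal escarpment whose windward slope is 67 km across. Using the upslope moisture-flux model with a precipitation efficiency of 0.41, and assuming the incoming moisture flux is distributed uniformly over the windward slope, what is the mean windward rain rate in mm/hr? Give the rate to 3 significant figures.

R ≈ 10.7 mm/hr

Incoming column moisture flux per unit ridge length: F = V × PW = 13.2 × 36.8 = 485.76 mm·m/s.
Spread over the 67 km slope with efficiency ε = 0.41: R = ε·F/W = 0.41 × 485.76 / 67000 m = 2.973e-03 mm/s.
R = 2.973e-03 × 3600 = 10.7 mm/hr.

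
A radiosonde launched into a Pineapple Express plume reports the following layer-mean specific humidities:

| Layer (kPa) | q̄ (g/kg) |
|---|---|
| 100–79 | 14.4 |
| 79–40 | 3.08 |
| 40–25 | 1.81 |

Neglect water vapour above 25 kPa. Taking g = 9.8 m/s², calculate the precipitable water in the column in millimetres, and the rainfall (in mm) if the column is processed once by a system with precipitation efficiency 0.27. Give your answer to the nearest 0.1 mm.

PW ≈ 45.9 mm; rainfall ≈ 12.4 mm

Precipitable water is the column-integrated vapour mass per unit area: PW = (1/g) Σ q̄ Δp, with q in kg/kg and Δp in Pa (1 kg/m² of water = 1 mm).
Layer 100–79 kPa: Δp = 210 hPa = 21000 Pa, q̄ = 0.0144 kg/kg → 0.0144 × 21000 / 9.8 = 30.86 mm
Layer 79–40 kPa: Δp = 390 hPa = 39000 Pa, q̄ = 0.00308 kg/kg → 0.00308 × 39000 / 9.8 = 12.26 mm
Layer 40–25 kPa: Δp = 150 hPa = 15000 Pa, q̄ = 0.00181 kg/kg → 0.00181 × 15000 / 9.8 = 2.77 mm
PW = 30.86 + 12.26 + 2.77 = 45.89 ≈ 45.9 mm.
Rainfall = ε × PW = 0.27 × 45.9 = 12.4 mm.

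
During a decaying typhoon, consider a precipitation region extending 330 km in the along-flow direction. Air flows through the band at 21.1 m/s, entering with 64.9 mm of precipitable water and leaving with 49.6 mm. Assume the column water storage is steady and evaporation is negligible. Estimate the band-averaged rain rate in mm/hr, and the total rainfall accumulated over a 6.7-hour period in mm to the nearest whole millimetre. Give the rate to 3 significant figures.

Column moisture flux per unit crosswind length is F = V × PW.
Inflow: F_in = 21.1 × 64.9 = 1369.39 mm·m/s
Outflow: F_out = 21.1 × 49.6 = 1046.56 mm·m/s
Steady-state rate R = (F_in − F_out)/L = (1369.39 − 1046.56) / 330000 m = 9.783e-04 mm/s.
R = 9.783e-04 × 3600 = 3.52 mm/hr.
Over 6.7 h: total = 3.52 × 6.7 = 23.584 ≈ 24 mm.

R ≈ 3.52 mm/hr; total ≈ 24 mm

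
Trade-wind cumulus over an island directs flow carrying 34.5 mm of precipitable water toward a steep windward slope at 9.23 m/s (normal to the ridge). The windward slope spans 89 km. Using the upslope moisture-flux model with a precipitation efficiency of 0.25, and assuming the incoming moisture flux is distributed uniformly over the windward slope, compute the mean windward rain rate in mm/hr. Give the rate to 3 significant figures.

R ≈ 3.22 mm/hr

Incoming column moisture flux per unit ridge length: F = V × PW = 9.23 × 34.5 = 318.435 mm·m/s.
Spread over the 89 km slope with efficiency ε = 0.25: R = ε·F/W = 0.25 × 318.435 / 89000 m = 8.945e-04 mm/s.
R = 8.945e-04 × 3600 = 3.22 mm/hr.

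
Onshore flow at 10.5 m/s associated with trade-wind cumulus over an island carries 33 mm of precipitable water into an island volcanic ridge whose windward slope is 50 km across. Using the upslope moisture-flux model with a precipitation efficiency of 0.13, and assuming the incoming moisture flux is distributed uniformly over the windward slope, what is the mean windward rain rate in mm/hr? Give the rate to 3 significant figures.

Incoming column moisture flux per unit ridge length: F = V × PW = 10.5 × 33 = 346.5 mm·m/s.
Spread over the 50 km slope with efficiency ε = 0.13: R = ε·F/W = 0.13 × 346.5 / 50000 m = 9.009e-04 mm/s.
R = 9.009e-04 × 3600 = 3.24 mm/hr.

R ≈ 3.24 mm/hr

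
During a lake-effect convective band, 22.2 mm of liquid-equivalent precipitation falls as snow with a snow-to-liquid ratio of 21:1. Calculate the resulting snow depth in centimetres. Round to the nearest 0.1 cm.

Snow depth = liquid × ratio = 22.2 mm × 21 = 466.2 mm = 46.6 cm.

snow depth ≈ 46.6 cm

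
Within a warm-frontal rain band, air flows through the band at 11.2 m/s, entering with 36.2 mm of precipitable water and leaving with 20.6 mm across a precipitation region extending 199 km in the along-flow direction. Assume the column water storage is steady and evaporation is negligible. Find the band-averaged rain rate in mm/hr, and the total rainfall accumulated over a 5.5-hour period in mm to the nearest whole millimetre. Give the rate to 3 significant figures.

R ≈ 3.16 mm/hr; total ≈ 17 mm

Column moisture flux per unit crosswind length is F = V × PW.
Inflow: F_in = 11.2 × 36.2 = 405.44 mm·m/s
Outflow: F_out = 11.2 × 20.6 = 230.72 mm·m/s
Steady-state rate R = (F_in − F_out)/L = (405.44 − 230.72) / 199000 m = 8.780e-04 mm/s.
R = 8.780e-04 × 3600 = 3.16 mm/hr.
Over 5.5 h: total = 3.16 × 5.5 = 17.38 ≈ 17 mm.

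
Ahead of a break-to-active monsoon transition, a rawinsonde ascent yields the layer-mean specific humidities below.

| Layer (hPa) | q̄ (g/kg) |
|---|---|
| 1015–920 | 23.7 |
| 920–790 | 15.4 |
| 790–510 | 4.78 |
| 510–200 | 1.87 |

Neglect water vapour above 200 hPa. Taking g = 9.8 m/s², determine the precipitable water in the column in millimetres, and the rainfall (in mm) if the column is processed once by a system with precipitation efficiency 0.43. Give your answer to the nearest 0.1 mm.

Precipitable water is the column-integrated vapour mass per unit area: PW = (1/g) Σ q̄ Δp, with q in kg/kg and Δp in Pa (1 kg/m² of water = 1 mm).
Layer 1015–920 hPa: Δp = 95 hPa = 9500 Pa, q̄ = 0.0237 kg/kg → 0.0237 × 9500 / 9.8 = 22.97 mm
Layer 920–790 hPa: Δp = 130 hPa = 13000 Pa, q̄ = 0.0154 kg/kg → 0.0154 × 13000 / 9.8 = 20.43 mm
Layer 790–510 hPa: Δp = 280 hPa = 28000 Pa, q̄ = 0.00478 kg/kg → 0.00478 × 28000 / 9.8 = 13.66 mm
Layer 510–200 hPa: Δp = 310 hPa = 31000 Pa, q̄ = 0.00187 kg/kg → 0.00187 × 31000 / 9.8 = 5.92 mm
PW = 22.97 + 20.43 + 13.66 + 5.92 = 62.98 ≈ 63.0 mm.
Rainfall = ε × PW = 0.43 × 63.0 = 27.1 mm.

PW ≈ 63.0 mm; rainfall ≈ 27.1 mm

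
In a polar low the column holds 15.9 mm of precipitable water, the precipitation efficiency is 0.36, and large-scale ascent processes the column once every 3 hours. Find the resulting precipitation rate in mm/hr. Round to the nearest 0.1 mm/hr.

Each overturning extracts ε × PW = 0.36 × 15.9 = 5.724 mm.
Rate = ε·PW / τ = 5.724 / 3 h = 1.9 mm/hr.

R ≈ 1.9 mm/hr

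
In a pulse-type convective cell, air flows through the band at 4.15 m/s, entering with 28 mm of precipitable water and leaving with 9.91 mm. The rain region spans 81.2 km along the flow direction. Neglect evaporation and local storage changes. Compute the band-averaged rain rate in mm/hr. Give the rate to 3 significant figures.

Column moisture flux per unit crosswind length is F = V × PW.
Inflow: F_in = 4.15 × 28 = 116.2 mm·m/s
Outflow: F_out = 4.15 × 9.91 = 41.1265 mm·m/s
Steady-state rate R = (F_in − F_out)/L = (116.2 − 41.1265) / 81200 m = 9.246e-04 mm/s.
R = 9.246e-04 × 3600 = 3.33 mm/hr.

R ≈ 3.33 mm/hr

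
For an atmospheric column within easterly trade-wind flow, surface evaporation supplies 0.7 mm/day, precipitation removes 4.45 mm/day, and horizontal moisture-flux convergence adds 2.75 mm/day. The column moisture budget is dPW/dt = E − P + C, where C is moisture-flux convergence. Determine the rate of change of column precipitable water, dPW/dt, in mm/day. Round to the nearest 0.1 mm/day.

dPW/dt = E − P + C = 0.7 − 4.45 + (2.75) = -1.0 mm/day.

dPW/dt ≈ -1.0 mm/day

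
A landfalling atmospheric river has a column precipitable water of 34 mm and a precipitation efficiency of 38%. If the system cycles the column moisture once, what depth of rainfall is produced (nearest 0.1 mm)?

Rainfall = ε × PW = 0.38 × 34 = 12.9 mm.

rainfall ≈ 12.9 mm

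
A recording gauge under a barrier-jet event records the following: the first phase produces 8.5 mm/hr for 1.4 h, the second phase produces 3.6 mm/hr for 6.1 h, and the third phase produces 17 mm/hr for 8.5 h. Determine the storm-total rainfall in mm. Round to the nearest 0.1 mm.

Total = Σ Rᵢ Δtᵢ = 8.5 × 1.4 + 3.6 × 6.1 + 17 × 8.5
      = 11.9 + 21.96 + 144.5 = 178.4 mm.

total ≈ 178.4 mm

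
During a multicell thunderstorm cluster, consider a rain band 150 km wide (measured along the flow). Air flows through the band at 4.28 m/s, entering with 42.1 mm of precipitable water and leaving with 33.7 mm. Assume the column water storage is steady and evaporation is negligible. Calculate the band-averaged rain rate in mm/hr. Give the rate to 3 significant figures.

R ≈ 0.863 mm/hr

Column moisture flux per unit crosswind length is F = V × PW.
Inflow: F_in = 4.28 × 42.1 = 180.188 mm·m/s
Outflow: F_out = 4.28 × 33.7 = 144.236 mm·m/s
Steady-state rate R = (F_in − F_out)/L = (180.188 − 144.236) / 150000 m = 2.397e-04 mm/s.
R = 2.397e-04 × 3600 = 0.863 mm/hr.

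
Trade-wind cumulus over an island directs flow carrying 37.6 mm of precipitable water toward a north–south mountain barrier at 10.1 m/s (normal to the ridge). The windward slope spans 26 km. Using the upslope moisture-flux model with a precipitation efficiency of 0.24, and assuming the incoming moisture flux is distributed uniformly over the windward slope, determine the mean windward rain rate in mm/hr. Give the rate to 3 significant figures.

Incoming column moisture flux per unit ridge length: F = V × PW = 10.1 × 37.6 = 379.76 mm·m/s.
Spread over the 26 km slope with efficiency ε = 0.24: R = ε·F/W = 0.24 × 379.76 / 26000 m = 3.505e-03 mm/s.
R = 3.505e-03 × 3600 = 12.6 mm/hr.

R ≈ 12.6 mm/hr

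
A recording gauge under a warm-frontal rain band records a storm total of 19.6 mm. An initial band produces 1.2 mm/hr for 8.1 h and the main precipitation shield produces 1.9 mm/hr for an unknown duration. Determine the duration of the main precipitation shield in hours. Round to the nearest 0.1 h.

duration ≈ 5.2 h

Known phases: 1.2 × 8.1 = 9.72 mm.
Remaining depth = 19.6 − 9.72 = 9.88 mm.
Duration = 9.88 / 1.9 = 5.2 h.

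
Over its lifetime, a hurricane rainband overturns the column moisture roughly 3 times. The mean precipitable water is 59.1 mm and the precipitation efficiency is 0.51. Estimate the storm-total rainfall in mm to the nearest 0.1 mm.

Each cycle deposits ε × PW = 0.51 × 59.1 = 30.141 mm.
Over 3 cycles: 3 × 30.141 = 90.4 mm.

rainfall ≈ 90.4 mm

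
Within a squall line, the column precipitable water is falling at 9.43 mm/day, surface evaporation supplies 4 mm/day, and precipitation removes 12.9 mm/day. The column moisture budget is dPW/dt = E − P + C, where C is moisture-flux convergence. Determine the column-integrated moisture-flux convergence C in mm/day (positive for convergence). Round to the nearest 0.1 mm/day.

C ≈ -0.5 mm/day

dPW/dt = -9.43 mm/day.
C = dPW/dt − E + P = (-9.43) − 4 + 12.9 = -0.5 mm/day.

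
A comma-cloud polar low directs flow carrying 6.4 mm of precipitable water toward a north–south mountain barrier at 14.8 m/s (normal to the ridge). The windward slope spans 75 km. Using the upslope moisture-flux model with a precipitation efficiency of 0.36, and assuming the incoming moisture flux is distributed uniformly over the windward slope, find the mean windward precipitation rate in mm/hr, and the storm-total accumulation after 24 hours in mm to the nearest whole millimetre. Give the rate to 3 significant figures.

Incoming column moisture flux per unit ridge length: F = V × PW = 14.8 × 6.4 = 94.72 mm·m/s.
Spread over the 75 km slope with efficiency ε = 0.36: R = ε·F/W = 0.36 × 94.72 / 75000 m = 4.547e-04 mm/s.
R = 4.547e-04 × 3600 = 1.64 mm/hr.
Over 24 h: total = 1.64 × 24 = 39.36 ≈ 39 mm.

R ≈ 1.64 mm/hr; total ≈ 39 mm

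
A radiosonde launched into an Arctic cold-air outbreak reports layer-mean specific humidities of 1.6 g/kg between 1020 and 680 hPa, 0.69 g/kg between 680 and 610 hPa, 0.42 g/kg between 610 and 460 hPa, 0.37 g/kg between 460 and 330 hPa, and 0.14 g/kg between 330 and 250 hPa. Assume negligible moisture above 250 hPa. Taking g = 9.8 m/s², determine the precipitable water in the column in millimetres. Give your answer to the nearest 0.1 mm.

Precipitable water is the column-integrated vapour mass per unit area: PW = (1/g) Σ q̄ Δp, with q in kg/kg and Δp in Pa (1 kg/m² of water = 1 mm).
Layer 1020–680 hPa: Δp = 340 hPa = 34000 Pa, q̄ = 0.0016 kg/kg → 0.0016 × 34000 / 9.8 = 5.55 mm
Layer 680–610 hPa: Δp = 70 hPa = 7000 Pa, q̄ = 0.00069 kg/kg → 0.00069 × 7000 / 9.8 = 0.49 mm
Layer 610–460 hPa: Δp = 150 hPa = 15000 Pa, q̄ = 0.00042 kg/kg → 0.00042 × 15000 / 9.8 = 0.64 mm
Layer 460–330 hPa: Δp = 130 hPa = 13000 Pa, q̄ = 0.00037 kg/kg → 0.00037 × 13000 / 9.8 = 0.49 mm
Layer 330–250 hPa: Δp = 80 hPa = 8000 Pa, q̄ = 0.00014 kg/kg → 0.00014 × 8000 / 9.8 = 0.11 mm
PW = 5.55 + 0.49 + 0.64 + 0.49 + 0.11 = 7.28 ≈ 7.3 mm.

PW ≈ 7.3 mm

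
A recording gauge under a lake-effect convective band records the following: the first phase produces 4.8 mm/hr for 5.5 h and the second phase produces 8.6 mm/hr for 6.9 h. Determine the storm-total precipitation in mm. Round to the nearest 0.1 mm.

Total = Σ Rᵢ Δtᵢ = 4.8 × 5.5 + 8.6 × 6.9
      = 26.4 + 59.34 = 85.7 mm.

total ≈ 85.7 mm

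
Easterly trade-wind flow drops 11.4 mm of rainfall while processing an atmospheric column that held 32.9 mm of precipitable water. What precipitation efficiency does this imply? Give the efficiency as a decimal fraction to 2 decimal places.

ε ≈ 0.35

ε = rainfall / PW = 11.4 / 32.9 = 0.35.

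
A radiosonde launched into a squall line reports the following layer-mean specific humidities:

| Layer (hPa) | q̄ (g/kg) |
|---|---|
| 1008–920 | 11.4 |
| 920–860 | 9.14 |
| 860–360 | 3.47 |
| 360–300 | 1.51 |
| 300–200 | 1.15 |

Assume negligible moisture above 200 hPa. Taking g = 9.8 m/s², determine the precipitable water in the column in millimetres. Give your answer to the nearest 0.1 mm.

PW ≈ 35.6 mm

Precipitable water is the column-integrated vapour mass per unit area: PW = (1/g) Σ q̄ Δp, with q in kg/kg and Δp in Pa (1 kg/m² of water = 1 mm).
Layer 1008–920 hPa: Δp = 88 hPa = 8800 Pa, q̄ = 0.0114 kg/kg → 0.0114 × 8800 / 9.8 = 10.24 mm
Layer 920–860 hPa: Δp = 60 hPa = 6000 Pa, q̄ = 0.00914 kg/kg → 0.00914 × 6000 / 9.8 = 5.60 mm
Layer 860–360 hPa: Δp = 500 hPa = 50000 Pa, q̄ = 0.00347 kg/kg → 0.00347 × 50000 / 9.8 = 17.70 mm
Layer 360–300 hPa: Δp = 60 hPa = 6000 Pa, q̄ = 0.00151 kg/kg → 0.00151 × 6000 / 9.8 = 0.92 mm
Layer 300–200 hPa: Δp = 100 hPa = 10000 Pa, q̄ = 0.00115 kg/kg → 0.00115 × 10000 / 9.8 = 1.17 mm
PW = 10.24 + 5.60 + 17.70 + 0.92 + 1.17 = 35.63 ≈ 35.6 mm.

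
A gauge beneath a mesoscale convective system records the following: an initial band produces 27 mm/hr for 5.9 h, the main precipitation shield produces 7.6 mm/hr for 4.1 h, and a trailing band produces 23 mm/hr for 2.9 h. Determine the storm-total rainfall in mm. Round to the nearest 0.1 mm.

Total = Σ Rᵢ Δtᵢ = 27 × 5.9 + 7.6 × 4.1 + 23 × 2.9
      = 159.3 + 31.16 + 66.7 = 257.2 mm.

total ≈ 257.2 mm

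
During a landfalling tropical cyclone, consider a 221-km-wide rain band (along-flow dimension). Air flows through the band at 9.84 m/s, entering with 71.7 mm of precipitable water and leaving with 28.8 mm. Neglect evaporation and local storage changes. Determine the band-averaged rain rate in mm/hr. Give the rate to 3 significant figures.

Column moisture flux per unit crosswind length is F = V × PW.
Inflow: F_in = 9.84 × 71.7 = 705.528 mm·m/s
Outflow: F_out = 9.84 × 28.8 = 283.392 mm·m/s
Steady-state rate R = (F_in − F_out)/L = (705.528 − 283.392) / 221000 m = 1.910e-03 mm/s.
R = 1.910e-03 × 3600 = 6.88 mm/hr.

R ≈ 6.88 mm/hr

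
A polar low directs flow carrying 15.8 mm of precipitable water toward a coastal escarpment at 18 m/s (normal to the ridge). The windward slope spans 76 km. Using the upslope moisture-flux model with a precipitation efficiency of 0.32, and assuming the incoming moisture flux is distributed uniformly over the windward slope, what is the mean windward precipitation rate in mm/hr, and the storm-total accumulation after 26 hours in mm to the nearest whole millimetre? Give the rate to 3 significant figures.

Incoming column moisture flux per unit ridge length: F = V × PW = 18 × 15.8 = 284.4 mm·m/s.
Spread over the 76 km slope with efficiency ε = 0.32: R = ε·F/W = 0.32 × 284.4 / 76000 m = 1.197e-03 mm/s.
R = 1.197e-03 × 3600 = 4.31 mm/hr.
Over 26 h: total = 4.31 × 26 = 112.06 ≈ 112 mm.

R ≈ 4.31 mm/hr; total ≈ 112 mm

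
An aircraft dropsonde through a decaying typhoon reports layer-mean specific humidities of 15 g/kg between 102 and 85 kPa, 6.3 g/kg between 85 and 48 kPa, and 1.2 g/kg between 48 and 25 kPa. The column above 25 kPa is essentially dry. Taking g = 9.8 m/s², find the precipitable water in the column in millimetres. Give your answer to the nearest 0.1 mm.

PW ≈ 52.6 mm

Precipitable water is the column-integrated vapour mass per unit area: PW = (1/g) Σ q̄ Δp, with q in kg/kg and Δp in Pa (1 kg/m² of water = 1 mm).
Layer 102–85 kPa: Δp = 170 hPa = 17000 Pa, q̄ = 0.015 kg/kg → 0.015 × 17000 / 9.8 = 26.02 mm
Layer 85–48 kPa: Δp = 370 hPa = 37000 Pa, q̄ = 0.0063 kg/kg → 0.0063 × 37000 / 9.8 = 23.79 mm
Layer 48–25 kPa: Δp = 230 hPa = 23000 Pa, q̄ = 0.0012 kg/kg → 0.0012 × 23000 / 9.8 = 2.82 mm
PW = 26.02 + 23.79 + 2.82 = 52.63 ≈ 52.6 mm.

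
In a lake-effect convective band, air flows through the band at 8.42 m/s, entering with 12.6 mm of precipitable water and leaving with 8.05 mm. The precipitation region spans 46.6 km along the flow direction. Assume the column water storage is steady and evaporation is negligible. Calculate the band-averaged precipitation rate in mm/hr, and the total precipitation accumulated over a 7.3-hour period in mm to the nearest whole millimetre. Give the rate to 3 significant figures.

Column moisture flux per unit crosswind length is F = V × PW.
Inflow: F_in = 8.42 × 12.6 = 106.092 mm·m/s
Outflow: F_out = 8.42 × 8.05 = 67.781 mm·m/s
Steady-state rate R = (F_in − F_out)/L = (106.092 − 67.781) / 46600 m = 8.221e-04 mm/s.
R = 8.221e-04 × 3600 = 2.96 mm/hr.
Over 7.3 h: total = 2.96 × 7.3 = 21.608 ≈ 22 mm.

R ≈ 2.96 mm/hr; total ≈ 22 mm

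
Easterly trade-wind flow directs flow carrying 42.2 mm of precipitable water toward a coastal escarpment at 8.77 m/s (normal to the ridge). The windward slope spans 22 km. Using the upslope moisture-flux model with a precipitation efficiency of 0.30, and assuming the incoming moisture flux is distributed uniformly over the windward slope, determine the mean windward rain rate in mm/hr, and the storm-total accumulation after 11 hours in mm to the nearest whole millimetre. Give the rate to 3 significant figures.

Incoming column moisture flux per unit ridge length: F = V × PW = 8.77 × 42.2 = 370.094 mm·m/s.
Spread over the 22 km slope with efficiency ε = 0.30: R = ε·F/W = 0.30 × 370.094 / 22000 m = 5.047e-03 mm/s.
R = 5.047e-03 × 3600 = 18.2 mm/hr.
Over 11 h: total = 18.2 × 11 = 200.2 ≈ 200 mm.

R ≈ 18.2 mm/hr; total ≈ 200 mm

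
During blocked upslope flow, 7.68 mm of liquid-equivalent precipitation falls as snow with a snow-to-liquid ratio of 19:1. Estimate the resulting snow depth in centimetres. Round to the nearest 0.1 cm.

Snow depth = liquid × ratio = 7.68 mm × 19 = 145.92 mm = 14.6 cm.

snow depth ≈ 14.6 cm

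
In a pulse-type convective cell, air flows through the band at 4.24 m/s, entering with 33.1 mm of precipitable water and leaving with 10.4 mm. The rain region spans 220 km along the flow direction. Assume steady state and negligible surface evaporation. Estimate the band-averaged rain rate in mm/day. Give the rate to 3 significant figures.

R ≈ 37.8 mm/day

Column moisture flux per unit crosswind length is F = V × PW.
Inflow: F_in = 4.24 × 33.1 = 140.344 mm·m/s
Outflow: F_out = 4.24 × 10.4 = 44.096 mm·m/s
Steady-state rate R = (F_in − F_out)/L = (140.344 − 44.096) / 220000 m = 4.375e-04 mm/s.
R = 4.375e-04 × 3600 × 24 = 37.8 mm/day.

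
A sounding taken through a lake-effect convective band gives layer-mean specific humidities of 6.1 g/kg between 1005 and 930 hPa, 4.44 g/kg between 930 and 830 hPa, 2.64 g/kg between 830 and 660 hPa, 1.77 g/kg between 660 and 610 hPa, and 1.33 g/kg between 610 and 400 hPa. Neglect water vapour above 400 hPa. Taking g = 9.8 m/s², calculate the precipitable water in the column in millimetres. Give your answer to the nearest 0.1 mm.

Precipitable water is the column-integrated vapour mass per unit area: PW = (1/g) Σ q̄ Δp, with q in kg/kg and Δp in Pa (1 kg/m² of water = 1 mm).
Layer 1005–930 hPa: Δp = 75 hPa = 7500 Pa, q̄ = 0.0061 kg/kg → 0.0061 × 7500 / 9.8 = 4.67 mm
Layer 930–830 hPa: Δp = 100 hPa = 10000 Pa, q̄ = 0.00444 kg/kg → 0.00444 × 10000 / 9.8 = 4.53 mm
Layer 830–660 hPa: Δp = 170 hPa = 17000 Pa, q̄ = 0.00264 kg/kg → 0.00264 × 17000 / 9.8 = 4.58 mm
Layer 660–610 hPa: Δp = 50 hPa = 5000 Pa, q̄ = 0.00177 kg/kg → 0.00177 × 5000 / 9.8 = 0.90 mm
Layer 610–400 hPa: Δp = 210 hPa = 21000 Pa, q̄ = 0.00133 kg/kg → 0.00133 × 21000 / 9.8 = 2.85 mm
PW = 4.67 + 4.53 + 4.58 + 0.90 + 2.85 = 17.53 ≈ 17.5 mm.

PW ≈ 17.5 mm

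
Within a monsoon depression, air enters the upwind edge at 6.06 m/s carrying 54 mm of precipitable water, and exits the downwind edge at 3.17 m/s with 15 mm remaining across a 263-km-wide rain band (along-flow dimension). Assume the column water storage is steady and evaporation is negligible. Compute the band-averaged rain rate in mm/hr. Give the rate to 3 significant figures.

R ≈ 3.83 mm/hr

Column moisture flux per unit crosswind length is F = V × PW.
Inflow: F_in = 6.06 × 54 = 327.24 mm·m/s
Outflow: F_out = 3.17 × 15 = 47.55 mm·m/s
Steady-state rate R = (F_in − F_out)/L = (327.24 − 47.55) / 263000 m = 1.063e-03 mm/s.
R = 1.063e-03 × 3600 = 3.83 mm/hr.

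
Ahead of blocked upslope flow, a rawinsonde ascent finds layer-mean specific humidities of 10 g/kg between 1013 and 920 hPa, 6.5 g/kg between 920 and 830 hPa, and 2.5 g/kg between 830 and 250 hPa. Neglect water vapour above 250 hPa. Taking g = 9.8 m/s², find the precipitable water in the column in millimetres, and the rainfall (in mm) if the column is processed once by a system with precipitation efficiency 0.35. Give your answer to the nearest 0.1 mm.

Precipitable water is the column-integrated vapour mass per unit area: PW = (1/g) Σ q̄ Δp, with q in kg/kg and Δp in Pa (1 kg/m² of water = 1 mm).
Layer 1013–920 hPa: Δp = 93 hPa = 9300 Pa, q̄ = 0.01 kg/kg → 0.01 × 9300 / 9.8 = 9.49 mm
Layer 920–830 hPa: Δp = 90 hPa = 9000 Pa, q̄ = 0.0065 kg/kg → 0.0065 × 9000 / 9.8 = 5.97 mm
Layer 830–250 hPa: Δp = 580 hPa = 58000 Pa, q̄ = 0.0025 kg/kg → 0.0025 × 58000 / 9.8 = 14.80 mm
PW = 9.49 + 5.97 + 14.80 = 30.26 ≈ 30.3 mm.
Rainfall = ε × PW = 0.35 × 30.3 = 10.6 mm.

PW ≈ 30.3 mm; rainfall ≈ 10.6 mm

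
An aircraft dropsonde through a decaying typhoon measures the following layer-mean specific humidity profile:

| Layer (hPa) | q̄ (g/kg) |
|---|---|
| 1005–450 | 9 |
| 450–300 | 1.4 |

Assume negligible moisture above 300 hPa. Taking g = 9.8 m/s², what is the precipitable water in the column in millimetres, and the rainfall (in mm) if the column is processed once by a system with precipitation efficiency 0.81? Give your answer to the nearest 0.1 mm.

PW ≈ 53.1 mm; rainfall ≈ 43.0 mm

Precipitable water is the column-integrated vapour mass per unit area: PW = (1/g) Σ q̄ Δp, with q in kg/kg and Δp in Pa (1 kg/m² of water = 1 mm).
Layer 1005–450 hPa: Δp = 555 hPa = 55500 Pa, q̄ = 0.009 kg/kg → 0.009 × 55500 / 9.8 = 50.97 mm
Layer 450–300 hPa: Δp = 150 hPa = 15000 Pa, q̄ = 0.0014 kg/kg → 0.0014 × 15000 / 9.8 = 2.14 mm
PW = 50.97 + 2.14 = 53.11 ≈ 53.1 mm.
Rainfall = ε × PW = 0.81 × 53.1 = 43.0 mm.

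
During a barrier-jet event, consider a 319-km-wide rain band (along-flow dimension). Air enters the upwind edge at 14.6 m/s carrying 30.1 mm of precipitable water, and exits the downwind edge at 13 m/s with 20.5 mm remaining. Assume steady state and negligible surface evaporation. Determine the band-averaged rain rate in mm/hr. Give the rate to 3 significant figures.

R ≈ 1.95 mm/hr

Column moisture flux per unit crosswind length is F = V × PW.
Inflow: F_in = 14.6 × 30.1 = 439.46 mm·m/s
Outflow: F_out = 13 × 20.5 = 266.5 mm·m/s
Steady-state rate R = (F_in − F_out)/L = (439.46 − 266.5) / 319000 m = 5.422e-04 mm/s.
R = 5.422e-04 × 3600 = 1.95 mm/hr.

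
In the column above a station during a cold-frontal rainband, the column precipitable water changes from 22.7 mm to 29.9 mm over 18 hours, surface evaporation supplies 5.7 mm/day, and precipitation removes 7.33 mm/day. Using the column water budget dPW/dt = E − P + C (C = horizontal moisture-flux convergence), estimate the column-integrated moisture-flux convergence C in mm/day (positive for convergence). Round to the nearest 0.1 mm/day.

dPW/dt = (29.9 − 22.7) mm / (18/24 day) = +9.600 mm/day.
C = dPW/dt − E + P = (+9.600) − 5.7 + 7.33 = 11.2 mm/day.

C ≈ 11.2 mm/day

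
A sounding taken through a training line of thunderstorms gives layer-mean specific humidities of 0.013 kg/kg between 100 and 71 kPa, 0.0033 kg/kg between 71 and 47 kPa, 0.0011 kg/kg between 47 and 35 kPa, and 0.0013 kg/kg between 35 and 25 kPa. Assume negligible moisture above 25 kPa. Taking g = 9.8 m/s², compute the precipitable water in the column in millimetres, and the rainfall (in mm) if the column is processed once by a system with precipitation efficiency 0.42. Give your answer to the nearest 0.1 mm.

PW ≈ 49.2 mm; rainfall ≈ 20.7 mm

Precipitable water is the column-integrated vapour mass per unit area: PW = (1/g) Σ q̄ Δp, with q in kg/kg and Δp in Pa (1 kg/m² of water = 1 mm).
Layer 100–71 kPa: Δp = 290 hPa = 29000 Pa, q̄ = 0.013 kg/kg → 0.013 × 29000 / 9.8 = 38.47 mm
Layer 71–47 kPa: Δp = 240 hPa = 24000 Pa, q̄ = 0.0033 kg/kg → 0.0033 × 24000 / 9.8 = 8.08 mm
Layer 47–35 kPa: Δp = 120 hPa = 12000 Pa, q̄ = 0.0011 kg/kg → 0.0011 × 12000 / 9.8 = 1.35 mm
Layer 35–25 kPa: Δp = 100 hPa = 10000 Pa, q̄ = 0.0013 kg/kg → 0.0013 × 10000 / 9.8 = 1.33 mm
PW = 38.47 + 8.08 + 1.35 + 1.33 = 49.23 ≈ 49.2 mm.
Rainfall = ε × PW = 0.42 × 49.2 = 20.7 mm.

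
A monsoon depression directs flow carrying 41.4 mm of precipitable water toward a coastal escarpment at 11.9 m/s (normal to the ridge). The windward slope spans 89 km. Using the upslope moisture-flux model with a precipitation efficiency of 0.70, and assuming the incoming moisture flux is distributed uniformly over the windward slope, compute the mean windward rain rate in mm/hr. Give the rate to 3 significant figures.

Incoming column moisture flux per unit ridge length: F = V × PW = 11.9 × 41.4 = 492.66 mm·m/s.
Spread over the 89 km slope with efficiency ε = 0.70: R = ε·F/W = 0.70 × 492.66 / 89000 m = 3.875e-03 mm/s.
R = 3.875e-03 × 3600 = 13.9 mm/hr.

R ≈ 13.9 mm/hr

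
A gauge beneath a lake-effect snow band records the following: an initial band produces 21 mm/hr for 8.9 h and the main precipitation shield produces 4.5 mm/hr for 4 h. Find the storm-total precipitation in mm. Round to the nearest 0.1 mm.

Total = Σ Rᵢ Δtᵢ = 21 × 8.9 + 4.5 × 4
      = 186.9 + 18 = 204.9 mm.

total ≈ 204.9 mm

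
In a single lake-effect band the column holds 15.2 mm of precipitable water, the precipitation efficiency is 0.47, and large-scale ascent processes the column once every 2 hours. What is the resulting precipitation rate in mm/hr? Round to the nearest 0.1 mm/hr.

R ≈ 3.6 mm/hr

Each overturning extracts ε × PW = 0.47 × 15.2 = 7.144 mm.
Rate = ε·PW / τ = 7.144 / 2 h = 3.6 mm/hr.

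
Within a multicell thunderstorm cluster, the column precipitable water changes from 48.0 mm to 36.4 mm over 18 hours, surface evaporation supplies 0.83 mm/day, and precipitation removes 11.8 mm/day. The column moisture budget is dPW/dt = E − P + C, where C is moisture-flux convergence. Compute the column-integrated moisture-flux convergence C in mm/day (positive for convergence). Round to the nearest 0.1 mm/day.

C ≈ -4.5 mm/day

dPW/dt = (36.4 − 48.0) mm / (18/24 day) = -15.467 mm/day.
C = dPW/dt − E + P = (-15.467) − 0.83 + 11.8 = -4.5 mm/day.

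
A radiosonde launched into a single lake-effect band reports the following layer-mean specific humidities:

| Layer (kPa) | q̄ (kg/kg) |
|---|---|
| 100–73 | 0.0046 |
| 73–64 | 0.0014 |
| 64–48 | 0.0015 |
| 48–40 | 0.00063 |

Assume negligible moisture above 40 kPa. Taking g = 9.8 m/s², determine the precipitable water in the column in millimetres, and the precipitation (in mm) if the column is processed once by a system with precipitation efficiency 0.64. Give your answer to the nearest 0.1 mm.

PW ≈ 16.9 mm; precipitation ≈ 10.8 mm

Precipitable water is the column-integrated vapour mass per unit area: PW = (1/g) Σ q̄ Δp, with q in kg/kg and Δp in Pa (1 kg/m² of water = 1 mm).
Layer 100–73 kPa: Δp = 270 hPa = 27000 Pa, q̄ = 0.0046 kg/kg → 0.0046 × 27000 / 9.8 = 12.67 mm
Layer 73–64 kPa: Δp = 90 hPa = 9000 Pa, q̄ = 0.0014 kg/kg → 0.0014 × 9000 / 9.8 = 1.29 mm
Layer 64–48 kPa: Δp = 160 hPa = 16000 Pa, q̄ = 0.0015 kg/kg → 0.0015 × 16000 / 9.8 = 2.45 mm
Layer 48–40 kPa: Δp = 80 hPa = 8000 Pa, q̄ = 0.00063 kg/kg → 0.00063 × 8000 / 9.8 = 0.51 mm
PW = 12.67 + 1.29 + 2.45 + 0.51 = 16.92 ≈ 16.9 mm.
Precipitation = ε × PW = 0.64 × 16.9 = 10.8 mm.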